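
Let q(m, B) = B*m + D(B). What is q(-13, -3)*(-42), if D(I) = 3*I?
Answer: -1260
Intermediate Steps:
q(m, B) = 3*B + B*m (q(m, B) = B*m + 3*B = 3*B + B*m)
q(-13, -3)*(-42) = -3*(3 - 13)*(-42) = -3*(-10)*(-42) = 30*(-42) = -1260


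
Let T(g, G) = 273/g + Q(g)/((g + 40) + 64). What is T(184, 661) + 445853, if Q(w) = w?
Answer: 738336083/1656 ≈ 4.4586e+5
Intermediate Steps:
T(g, G) = 273/g + g/(104 + g) (T(g, G) = 273/g + g/((g + 40) + 64) = 273/g + g/((40 + g) + 64) = 273/g + g/(104 + g))
T(184, 661) + 445853 = (28392 + 184² + 273*184)/(184*(104 + 184)) + 445853 = (1/184)*(28392 + 33856 + 50232)/288 + 445853 = (1/184)*(1/288)*112480 + 445853 = 3515/1656 + 445853 = 738336083/1656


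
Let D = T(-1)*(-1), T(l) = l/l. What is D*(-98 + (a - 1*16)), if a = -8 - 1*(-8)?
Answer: 114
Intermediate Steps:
T(l) = 1
a = 0 (a = -8 + 8 = 0)
D = -1 (D = 1*(-1) = -1)
D*(-98 + (a - 1*16)) = -(-98 + (0 - 1*16)) = -(-98 + (0 - 16)) = -(-98 - 16) = -1*(-114) = 114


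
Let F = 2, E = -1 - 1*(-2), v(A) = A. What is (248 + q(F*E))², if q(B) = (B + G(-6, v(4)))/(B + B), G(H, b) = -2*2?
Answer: 245025/4 ≈ 61256.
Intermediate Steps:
G(H, b) = -4
E = 1 (E = -1 + 2 = 1)
q(B) = (-4 + B)/(2*B) (q(B) = (B - 4)/(B + B) = (-4 + B)/((2*B)) = (-4 + B)*(1/(2*B)) = (-4 + B)/(2*B))
(248 + q(F*E))² = (248 + (-4 + 2*1)/(2*((2*1))))² = (248 + (½)*(-4 + 2)/2)² = (248 + (½)*(½)*(-2))² = (248 - ½)² = (495/2)² = 245025/4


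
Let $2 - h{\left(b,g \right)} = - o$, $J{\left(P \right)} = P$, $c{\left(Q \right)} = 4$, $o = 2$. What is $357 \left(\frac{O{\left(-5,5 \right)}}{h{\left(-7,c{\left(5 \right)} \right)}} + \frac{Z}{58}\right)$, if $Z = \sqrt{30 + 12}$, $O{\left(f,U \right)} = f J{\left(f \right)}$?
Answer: $\frac{8925}{4} + \frac{357 \sqrt{42}}{58} \approx 2271.1$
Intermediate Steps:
$O{\left(f,U \right)} = f^{2}$ ($O{\left(f,U \right)} = f f = f^{2}$)
$h{\left(b,g \right)} = 4$ ($h{\left(b,g \right)} = 2 - \left(-1\right) 2 = 2 - -2 = 2 + 2 = 4$)
$Z = \sqrt{42} \approx 6.4807$
$357 \left(\frac{O{\left(-5,5 \right)}}{h{\left(-7,c{\left(5 \right)} \right)}} + \frac{Z}{58}\right) = 357 \left(\frac{\left(-5\right)^{2}}{4} + \frac{\sqrt{42}}{58}\right) = 357 \left(25 \cdot \frac{1}{4} + \sqrt{42} \cdot \frac{1}{58}\right) = 357 \left(\frac{25}{4} + \frac{\sqrt{42}}{58}\right) = \frac{8925}{4} + \frac{357 \sqrt{42}}{58}$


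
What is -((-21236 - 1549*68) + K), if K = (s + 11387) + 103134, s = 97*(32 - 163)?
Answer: 24754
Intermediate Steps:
s = -12707 (s = 97*(-131) = -12707)
K = 101814 (K = (-12707 + 11387) + 103134 = -1320 + 103134 = 101814)
-((-21236 - 1549*68) + K) = -((-21236 - 1549*68) + 101814) = -((-21236 - 105332) + 101814) = -(-126568 + 101814) = -1*(-24754) = 24754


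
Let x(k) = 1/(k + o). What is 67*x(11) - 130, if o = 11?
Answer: -2793/22 ≈ -126.95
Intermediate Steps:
x(k) = 1/(11 + k) (x(k) = 1/(k + 11) = 1/(11 + k))
67*x(11) - 130 = 67/(11 + 11) - 130 = 67/22 - 130 = -2793/22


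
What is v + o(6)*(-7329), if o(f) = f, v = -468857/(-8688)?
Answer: -381577255/8688 ≈ -43920.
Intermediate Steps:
v = 468857/8688 (v = -468857*(-1/8688) = 468857/8688 ≈ 53.966)
v + o(6)*(-7329) = 468857/8688 + 6*(-7329) = 468857/8688 - 43974 = -381577255/8688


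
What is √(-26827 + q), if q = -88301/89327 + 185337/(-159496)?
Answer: 157*I*√1127240632850435042/1017664228 ≈ 163.8*I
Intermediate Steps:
q = -30639254495/14247299192 (q = -88301*1/89327 + 185337*(-1/159496) = -88301/89327 - 185337/159496 = -30639254495/14247299192 ≈ -2.1505)
√(-26827 + q) = √(-26827 - 30639254495/14247299192) = √(-382242934678279/14247299192) = 157*I*√1127240632850435042/1017664228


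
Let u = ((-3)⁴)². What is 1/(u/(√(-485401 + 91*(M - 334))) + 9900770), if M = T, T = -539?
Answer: 5592390529880/55368972386563054321 + 13122*I*√141211/55368972386563054321 ≈ 1.01e-7 + 8.9057e-14*I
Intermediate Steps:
M = -539
u = 6561 (u = 81² = 6561)
1/(u/(√(-485401 + 91*(M - 334))) + 9900770) = 1/(6561/(√(-485401 + 91*(-539 - 334))) + 9900770) = 1/(6561/(√(-485401 + 91*(-873))) + 9900770) = 1/(6561/(√(-485401 - 79443)) + 9900770) = 1/(6561/(√(-564844)) + 9900770) = 1/(6561/((2*I*√141211)) + 9900770) = 1/(6561*(-I*√141211/282422) + 9900770) = 1/(-6561*I*√141211/282422 + 9900770) = 1/(9900770 - 6561*I*√141211/282422)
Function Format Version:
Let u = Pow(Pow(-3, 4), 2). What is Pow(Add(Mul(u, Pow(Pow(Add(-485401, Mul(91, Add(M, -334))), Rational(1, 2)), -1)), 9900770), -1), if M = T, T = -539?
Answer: Add(Rational(5592390529880, 55368972386563054321), Mul(Rational(13122, 55368972386563054321), I, Pow(141211, Rational(1, 2)))) ≈ Add(1.0100e-7, Mul(8.9057e-14, I))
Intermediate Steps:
M = -539
u = 6561 (u = Pow(81, 2) = 6561)
Pow(Add(Mul(u, Pow(Pow(Add(-485401, Mul(91, Add(M, -334))), Rational(1, 2)), -1)), 9900770), -1) = Pow(Add(Mul(6561, Pow(Pow(Add(-485401, Mul(91, Add(-539, -334))), Rational(1, 2)), -1)), 9900770), -1) = Pow(Add(Mul(6561, Pow(Pow(Add(-485401, Mul(91, -873)), Rational(1, 2)), -1)), 9900770), -1) = Pow(Add(Mul(6561, Pow(Pow(Add(-485401, -79443), Rational(1, 2)), -1)), 9900770), -1) = Pow(Add(Mul(6561, Pow(Pow(-564844, Rational(1, 2)), -1)), 9900770), -1) = Pow(Add(Mul(6561, Pow(Mul(2, I, Pow(141211, Rational(1, 2))), -1)), 9900770), -1) = Pow(Add(Mul(6561, Mul(Rational(-1, 282422), I, Pow(141211, Rational(1, 2)))), 9900770), -1) = Pow(Add(Mul(Rational(-6561, 282422), I, Pow(141211, Rational(1, 2))), 9900770), -1) = Pow(Add(9900770, Mul(Rational(-6561, 282422), I, Pow(141211, Rational(1, 2)))), -1)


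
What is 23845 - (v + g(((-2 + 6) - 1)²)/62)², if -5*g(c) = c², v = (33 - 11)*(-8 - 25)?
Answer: -48396965381/96100 ≈ -5.0361e+5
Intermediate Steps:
v = -726 (v = 22*(-33) = -726)
g(c) = -c²/5
23845 - (v + g(((-2 + 6) - 1)²)/62)² = 23845 - (-726 - ((-2 + 6) - 1)⁴/5/62)² = 23845 - (-726 - (4 - 1)⁴/5*(1/62))² = 23845 - (-726 - (3²)²/5*(1/62))² = 23845 - (-726 - ⅕*9²*(1/62))² = 23845 - (-726 - ⅕*81*(1/62))² = 23845 - (-726 - 81/5*1/62)² = 23845 - (-726 - 81/310)² = 23845 - (-225141/310)² = 23845 - 1*50688469881/96100 = 23845 - 50688469881/96100 = -48396965381/96100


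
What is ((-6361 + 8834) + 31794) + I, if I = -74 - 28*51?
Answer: 32765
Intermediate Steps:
I = -1502 (I = -74 - 1428 = -1502)
((-6361 + 8834) + 31794) + I = ((-6361 + 8834) + 31794) - 1502 = (2473 + 31794) - 1502 = 34267 - 1502 = 32765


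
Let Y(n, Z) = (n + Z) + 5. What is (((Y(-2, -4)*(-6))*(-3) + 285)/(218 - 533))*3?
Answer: -89/35 ≈ -2.5429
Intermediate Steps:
Y(n, Z) = 5 + Z + n (Y(n, Z) = (Z + n) + 5 = 5 + Z + n)
(((Y(-2, -4)*(-6))*(-3) + 285)/(218 - 533))*3 = ((((5 - 4 - 2)*(-6))*(-3) + 285)/(218 - 533))*3 = ((-1*(-6)*(-3) + 285)/(-315))*3 = ((6*(-3) + 285)*(-1/315))*3 = ((-18 + 285)*(-1/315))*3 = (267*(-1/315))*3 = -89/105*3 = -89/35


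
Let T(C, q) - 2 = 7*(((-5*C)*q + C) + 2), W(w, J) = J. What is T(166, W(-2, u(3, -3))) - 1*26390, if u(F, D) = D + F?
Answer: -25212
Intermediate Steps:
T(C, q) = 16 + 7*C - 35*C*q (T(C, q) = 2 + 7*(((-5*C)*q + C) + 2) = 2 + 7*((-5*C*q + C) + 2) = 2 + 7*((C - 5*C*q) + 2) = 2 + 7*(2 + C - 5*C*q) = 2 + (14 + 7*C - 35*C*q) = 16 + 7*C - 35*C*q)
T(166, W(-2, u(3, -3))) - 1*26390 = (16 + 7*166 - 35*166*(-3 + 3)) - 1*26390 = (16 + 1162 - 35*166*0) - 26390 = (16 + 1162 + 0) - 26390 = 1178 - 26390 = -25212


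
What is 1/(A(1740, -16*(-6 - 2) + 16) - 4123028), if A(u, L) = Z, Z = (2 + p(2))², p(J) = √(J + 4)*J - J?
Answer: -1/4123004 ≈ -2.4254e-7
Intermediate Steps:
p(J) = -J + J*√(4 + J) (p(J) = √(4 + J)*J - J = J*√(4 + J) - J = -J + J*√(4 + J))
Z = 24 (Z = (2 + 2*(-1 + √(4 + 2)))² = (2 + 2*(-1 + √6))² = (2 + (-2 + 2*√6))² = (2*√6)² = 24)
A(u, L) = 24
1/(A(1740, -16*(-6 - 2) + 16) - 4123028) = 1/(24 - 4123028) = 1/(-4123004) = -1/4123004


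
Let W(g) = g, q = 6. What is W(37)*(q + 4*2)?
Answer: 518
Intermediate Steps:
W(37)*(q + 4*2) = 37*(6 + 4*2) = 37*(6 + 8) = 37*14 = 518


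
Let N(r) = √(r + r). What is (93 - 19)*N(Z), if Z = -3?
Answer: 74*I*√6 ≈ 181.26*I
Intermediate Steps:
N(r) = √2*√r (N(r) = √(2*r) = √2*√r)
(93 - 19)*N(Z) = (93 - 19)*(√2*√(-3)) = 74*(√2*(I*√3)) = 74*(I*√6) = 74*I*√6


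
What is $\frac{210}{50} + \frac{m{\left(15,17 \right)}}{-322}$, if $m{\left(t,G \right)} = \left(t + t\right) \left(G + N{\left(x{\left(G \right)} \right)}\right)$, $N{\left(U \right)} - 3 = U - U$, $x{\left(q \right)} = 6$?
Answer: $\frac{1881}{805} \approx 2.3366$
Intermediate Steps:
$N{\left(U \right)} = 3$ ($N{\left(U \right)} = 3 + \left(U - U\right) = 3 + 0 = 3$)
$m{\left(t,G \right)} = 2 t \left(3 + G\right)$ ($m{\left(t,G \right)} = \left(t + t\right) \left(G + 3\right) = 2 t \left(3 + G\right)$)
$\frac{210}{50} + \frac{m{\left(15,17 \right)}}{-322} = \frac{210}{50} + \frac{2 \cdot 15 \left(3 + 17\right)}{-322} = 210 \cdot \frac{1}{50} + 2 \cdot 15 \cdot 20 \left(- \frac{1}{322}\right) = \frac{21}{5} + 600 \left(- \frac{1}{322}\right) = \frac{21}{5} - \frac{300}{161} = \frac{1881}{805}$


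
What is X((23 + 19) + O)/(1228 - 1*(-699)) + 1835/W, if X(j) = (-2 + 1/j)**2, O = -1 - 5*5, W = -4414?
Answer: -450492833/1088739584 ≈ -0.41377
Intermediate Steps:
O = -26 (O = -1 - 25 = -26)
X((23 + 19) + O)/(1228 - 1*(-699)) + 1835/W = ((-1 + 2*((23 + 19) - 26))**2/((23 + 19) - 26)**2)/(1228 - 1*(-699)) + 1835/(-4414) = ((-1 + 2*(42 - 26))**2/(42 - 26)**2)/(1228 + 699) + 1835*(-1/4414) = ((-1 + 2*16)**2/16**2)/1927 - 1835/4414 = ((-1 + 32)**2/256)*(1/1927) - 1835/4414 = ((1/256)*31**2)*(1/1927) - 1835/4414 = ((1/256)*961)*(1/1927) - 1835/4414 = (961/256)*(1/1927) - 1835/4414 = 961/493312 - 1835/4414 = -450492833/1088739584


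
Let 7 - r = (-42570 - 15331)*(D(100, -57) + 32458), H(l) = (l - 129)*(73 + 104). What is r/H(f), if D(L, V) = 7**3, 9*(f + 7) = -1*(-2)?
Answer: -48285018/611 ≈ -79026.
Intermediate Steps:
f = -61/9 (f = -7 + (-1*(-2))/9 = -7 + (1/9)*2 = -7 + 2/9 = -61/9 ≈ -6.7778)
H(l) = -22833 + 177*l (H(l) = (-129 + l)*177 = -22833 + 177*l)
D(L, V) = 343
r = 1899210708 (r = 7 - (-42570 - 15331)*(343 + 32458) = 7 - (-57901)*32801 = 7 - 1*(-1899210701) = 7 + 1899210701 = 1899210708)
r/H(f) = 1899210708/(-22833 + 177*(-61/9)) = 1899210708/(-22833 - 3599/3) = 1899210708/(-72098/3) = 1899210708*(-3/72098) = -48285018/611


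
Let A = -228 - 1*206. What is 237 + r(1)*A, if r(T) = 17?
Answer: -7141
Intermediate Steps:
A = -434 (A = -228 - 206 = -434)
237 + r(1)*A = 237 + 17*(-434) = 237 - 7378 = -7141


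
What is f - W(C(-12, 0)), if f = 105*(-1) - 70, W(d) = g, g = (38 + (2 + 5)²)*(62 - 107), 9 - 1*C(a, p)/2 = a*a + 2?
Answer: 3740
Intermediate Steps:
C(a, p) = 14 - 2*a² (C(a, p) = 18 - 2*(a*a + 2) = 18 - 2*(a² + 2) = 18 - 2*(2 + a²) = 18 + (-4 - 2*a²) = 14 - 2*a²)
g = -3915 (g = (38 + 7²)*(-45) = (38 + 49)*(-45) = 87*(-45) = -3915)
W(d) = -3915
f = -175 (f = -105 - 70 = -175)
f - W(C(-12, 0)) = -175 - 1*(-3915) = -175 + 3915 = 3740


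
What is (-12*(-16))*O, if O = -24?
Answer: -4608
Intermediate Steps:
(-12*(-16))*O = -12*(-16)*(-24) = 192*(-24) = -4608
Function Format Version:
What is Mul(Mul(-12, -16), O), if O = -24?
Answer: -4608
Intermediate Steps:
Mul(Mul(-12, -16), O) = Mul(Mul(-12, -16), -24) = Mul(192, -24) = -4608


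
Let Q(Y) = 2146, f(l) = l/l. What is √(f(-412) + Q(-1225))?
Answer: √2147 ≈ 46.336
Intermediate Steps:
f(l) = 1
√(f(-412) + Q(-1225)) = √(1 + 2146) = √2147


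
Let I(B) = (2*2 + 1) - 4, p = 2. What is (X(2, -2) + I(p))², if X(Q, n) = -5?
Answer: 16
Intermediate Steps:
I(B) = 1 (I(B) = (4 + 1) - 4 = 5 - 4 = 1)
(X(2, -2) + I(p))² = (-5 + 1)² = (-4)² = 16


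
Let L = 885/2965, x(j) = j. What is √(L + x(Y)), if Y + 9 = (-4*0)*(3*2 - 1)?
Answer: 2*I*√764970/593 ≈ 2.9498*I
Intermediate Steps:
Y = -9 (Y = -9 + (-4*0)*(3*2 - 1) = -9 + 0*(6 - 1) = -9 + 0*5 = -9 + 0 = -9)
L = 177/593 (L = 885*(1/2965) = 177/593 ≈ 0.29848)
√(L + x(Y)) = √(177/593 - 9) = √(-5160/593) = 2*I*√764970/593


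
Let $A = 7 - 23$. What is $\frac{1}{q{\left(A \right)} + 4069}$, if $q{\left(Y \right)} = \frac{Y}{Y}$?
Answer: $\frac{1}{4070} \approx 0.0002457$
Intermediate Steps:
$A = -16$
$q{\left(Y \right)} = 1$
$\frac{1}{q{\left(A \right)} + 4069} = \frac{1}{1 + 4069} = \frac{1}{4070}$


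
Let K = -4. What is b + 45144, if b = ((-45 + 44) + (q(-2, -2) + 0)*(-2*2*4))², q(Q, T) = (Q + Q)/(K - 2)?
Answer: 407521/9 ≈ 45280.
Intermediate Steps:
q(Q, T) = -Q/3 (q(Q, T) = (Q + Q)/(-4 - 2) = (2*Q)/(-6) = (2*Q)*(-⅙) = -Q/3)
b = 1225/9 (b = ((-45 + 44) + (-⅓*(-2) + 0)*(-2*2*4))² = (-1 + (⅔ + 0)*(-4*4))² = (-1 + (⅔)*(-16))² = (-1 - 32/3)² = (-35/3)² = 1225/9 ≈ 136.11)
b + 45144 = 1225/9 + 45144 = 407521/9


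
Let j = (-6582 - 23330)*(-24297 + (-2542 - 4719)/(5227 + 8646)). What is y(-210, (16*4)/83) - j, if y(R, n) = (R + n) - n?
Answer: -10082726173634/13873 ≈ -7.2679e+8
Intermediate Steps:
j = 10082723260304/13873 (j = -29912*(-24297 - 7261/13873) = -29912*(-337079542/13873) = 10082723260304/13873 ≈ 7.2679e+8)
y(R, n) = R
y(-210, (16*4)/83) - j = -210 - 1*10082723260304/13873 = -210 - 10082723260304/13873 = -10082726173634/13873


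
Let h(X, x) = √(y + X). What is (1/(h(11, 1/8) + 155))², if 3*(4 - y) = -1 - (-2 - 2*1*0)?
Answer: 216357/5188464961 - 1860*√33/5188464961 ≈ 3.9640e-5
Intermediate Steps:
y = 11/3 (y = 4 - (-1 - (-2 - 2*1*0))/3 = 4 - (-1 - (-2 - 2*0))/3 = 4 - (-1 - (-2 + 0))/3 = 4 - (-1 - 1*(-2))/3 = 4 - (-1 + 2)/3 = 4 - ⅓*1 = 4 - ⅓ = 11/3 ≈ 3.6667)
h(X, x) = √(11/3 + X)
(1/(h(11, 1/8) + 155))² = (1/(√(33 + 9*11)/3 + 155))² = (1/(√(33 + 99)/3 + 155))² = (1/(√132/3 + 155))² = (1/((2*√33)/3 + 155))² = (1/(2*√33/3 + 155))² = (1/(155 + 2*√33/3))² = (155 + 2*√33/3)⁻²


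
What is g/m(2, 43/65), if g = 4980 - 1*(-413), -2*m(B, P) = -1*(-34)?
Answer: -5393/17 ≈ -317.24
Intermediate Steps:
m(B, P) = -17 (m(B, P) = -(-1)*(-34)/2 = -½*34 = -17)
g = 5393 (g = 4980 + 413 = 5393)
g/m(2, 43/65) = 5393/(-17) = 5393*(-1/17) = -5393/17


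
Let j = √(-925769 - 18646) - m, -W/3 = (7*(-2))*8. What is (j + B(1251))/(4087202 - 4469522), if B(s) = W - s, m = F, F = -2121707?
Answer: -265099/47790 - I*√104935/127440 ≈ -5.5472 - 0.0025419*I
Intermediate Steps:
W = 336 (W = -3*7*(-2)*8 = -(-42)*8 = -3*(-112) = 336)
m = -2121707
j = 2121707 + 3*I*√104935 (j = √(-925769 - 18646) - 1*(-2121707) = √(-944415) + 2121707 = 3*I*√104935 + 2121707 = 2121707 + 3*I*√104935 ≈ 2.1217e+6 + 971.81*I)
B(s) = 336 - s
(j + B(1251))/(4087202 - 4469522) = ((2121707 + 3*I*√104935) + (336 - 1*1251))/(4087202 - 4469522) = ((2121707 + 3*I*√104935) + (336 - 1251))/(-382320) = ((2121707 + 3*I*√104935) - 915)*(-1/382320) = (2120792 + 3*I*√104935)*(-1/382320) = -265099/47790 - I*√104935/127440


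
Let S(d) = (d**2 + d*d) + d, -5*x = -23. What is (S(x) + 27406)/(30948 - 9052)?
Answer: 686323/547400 ≈ 1.2538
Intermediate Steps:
x = 23/5 (x = -1/5*(-23) = 23/5 ≈ 4.6000)
S(d) = d + 2*d**2 (S(d) = (d**2 + d**2) + d = 2*d**2 + d = d + 2*d**2)
(S(x) + 27406)/(30948 - 9052) = (23*(1 + 2*(23/5))/5 + 27406)/(30948 - 9052) = (23*(1 + 46/5)/5 + 27406)/21896 = ((23/5)*(51/5) + 27406)*(1/21896) = (1173/25 + 27406)*(1/21896) = (686323/25)*(1/21896) = 686323/547400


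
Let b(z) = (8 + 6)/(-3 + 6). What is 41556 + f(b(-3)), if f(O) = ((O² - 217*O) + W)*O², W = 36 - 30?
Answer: 1628692/81 ≈ 20107.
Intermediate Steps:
W = 6
b(z) = 14/3
f(O) = O²*(6 + O² - 217*O) (f(O) = ((O² - 217*O) + 6)*O² = (6 + O² - 217*O)*O² = O²*(6 + O² - 217*O))
41556 + f(b(-3)) = 41556 + (14/3)²*(6 + (14/3)² - 217*14/3) = 41556 + 196*(6 + 196/9 - 3038/3)/9 = 41556 + (196/9)*(-8864/9) = 41556 - 1737344/81 = 1628692/81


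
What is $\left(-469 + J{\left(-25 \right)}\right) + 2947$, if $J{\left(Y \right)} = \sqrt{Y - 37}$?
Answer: $2478 + i \sqrt{62} \approx 2478.0 + 7.874 i$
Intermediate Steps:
$J{\left(Y \right)} = \sqrt{-37 + Y}$
$\left(-469 + J{\left(-25 \right)}\right) + 2947 = \left(-469 + \sqrt{-37 - 25}\right) + 2947 = \left(-469 + \sqrt{-62}\right) + 2947 = \left(-469 + i \sqrt{62}\right) + 2947 = 2478 + i \sqrt{62}$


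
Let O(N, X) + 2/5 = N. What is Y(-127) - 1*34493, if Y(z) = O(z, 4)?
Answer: -173102/5 ≈ -34620.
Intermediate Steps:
O(N, X) = -⅖ + N
Y(z) = -⅖ + z
Y(-127) - 1*34493 = (-⅖ - 127) - 1*34493 = -637/5 - 34493 = -173102/5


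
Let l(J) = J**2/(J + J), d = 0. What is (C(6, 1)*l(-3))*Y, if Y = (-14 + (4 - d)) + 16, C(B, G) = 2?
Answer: -18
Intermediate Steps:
Y = 6 (Y = (-14 + (4 - 1*0)) + 16 = (-14 + (4 + 0)) + 16 = (-14 + 4) + 16 = -10 + 16 = 6)
l(J) = J/2 (l(J) = J**2/((2*J)) = (1/(2*J))*J**2 = J/2)
(C(6, 1)*l(-3))*Y = (2*((1/2)*(-3)))*6 = (2*(-3/2))*6 = -3*6 = -18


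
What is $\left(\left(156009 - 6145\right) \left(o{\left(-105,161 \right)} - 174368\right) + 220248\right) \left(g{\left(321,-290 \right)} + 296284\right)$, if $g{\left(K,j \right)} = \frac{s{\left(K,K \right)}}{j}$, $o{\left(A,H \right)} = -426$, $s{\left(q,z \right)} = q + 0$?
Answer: $- \frac{1125368535625649476}{145} \approx -7.7612 \cdot 10^{15}$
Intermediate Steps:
$s{\left(q,z \right)} = q$
$g{\left(K,j \right)} = \frac{K}{j}$
$\left(\left(156009 - 6145\right) \left(o{\left(-105,161 \right)} - 174368\right) + 220248\right) \left(g{\left(321,-290 \right)} + 296284\right) = \left(\left(156009 - 6145\right) \left(-426 - 174368\right) + 220248\right) \left(\frac{321}{-290} + 296284\right) = \left(\left(156009 - 6145\right) \left(-174794\right) + 220248\right) \left(321 \left(- \frac{1}{290}\right) + 296284\right) = \left(149864 \left(-174794\right) + 220248\right) \left(- \frac{321}{290} + 296284\right) = \left(-26195328016 + 220248\right) \frac{85922039}{290} = \left(-26195107768\right) \frac{85922039}{290} = - \frac{1125368535625649476}{145}$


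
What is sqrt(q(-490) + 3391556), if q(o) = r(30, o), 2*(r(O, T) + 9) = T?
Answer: sqrt(3391302) ≈ 1841.5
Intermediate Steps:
r(O, T) = -9 + T/2
q(o) = -9 + o/2
sqrt(q(-490) + 3391556) = sqrt((-9 + (1/2)*(-490)) + 3391556) = sqrt((-9 - 245) + 3391556) = sqrt(-254 + 3391556) = sqrt(3391302)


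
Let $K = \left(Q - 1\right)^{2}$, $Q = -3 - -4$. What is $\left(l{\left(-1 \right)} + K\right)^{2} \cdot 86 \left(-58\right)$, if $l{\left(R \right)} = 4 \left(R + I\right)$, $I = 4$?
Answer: $-718272$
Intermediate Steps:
$Q = 1$ ($Q = -3 + 4 = 1$)
$K = 0$ ($K = \left(1 - 1\right)^{2} = 0^{2} = 0$)
$l{\left(R \right)} = 16 + 4 R$ ($l{\left(R \right)} = 4 \left(R + 4\right) = 4 \left(4 + R\right) = 16 + 4 R$)
$\left(l{\left(-1 \right)} + K\right)^{2} \cdot 86 \left(-58\right) = \left(\left(16 + 4 \left(-1\right)\right) + 0\right)^{2} \cdot 86 \left(-58\right) = \left(\left(16 - 4\right) + 0\right)^{2} \cdot 86 \left(-58\right) = \left(12 + 0\right)^{2} \cdot 86 \left(-58\right) = 12^{2} \cdot 86 \left(-58\right) = 144 \cdot 86 \left(-58\right) = 12384 \left(-58\right) = -718272$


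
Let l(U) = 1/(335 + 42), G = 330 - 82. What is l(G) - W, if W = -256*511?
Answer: 49317633/377 ≈ 1.3082e+5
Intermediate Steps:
G = 248
l(U) = 1/377
W = -130816
l(G) - W = 1/377 - 1*(-130816) = 1/377 + 130816 = 49317633/377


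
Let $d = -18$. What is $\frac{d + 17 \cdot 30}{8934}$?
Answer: $\frac{82}{1489} \approx 0.055071$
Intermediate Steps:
$\frac{d + 17 \cdot 30}{8934} = \frac{-18 + 17 \cdot 30}{8934} = \left(-18 + 510\right) \frac{1}{8934} = 492 \cdot \frac{1}{8934} = \frac{82}{1489}$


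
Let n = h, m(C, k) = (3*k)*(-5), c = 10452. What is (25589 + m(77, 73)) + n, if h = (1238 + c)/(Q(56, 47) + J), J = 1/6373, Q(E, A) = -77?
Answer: 1194519531/49072 ≈ 24342.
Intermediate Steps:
m(C, k) = -15*k
J = 1/6373 ≈ 0.00015691
h = -7450037/49072 (h = (1238 + 10452)/(-77 + 1/6373) = 11690/(-490720/6373) = 11690*(-6373/490720) = -7450037/49072 ≈ -151.82)
n = -7450037/49072 ≈ -151.82
(25589 + m(77, 73)) + n = (25589 - 15*73) - 7450037/49072 = (25589 - 1095) - 7450037/49072 = 24494 - 7450037/49072 = 1194519531/49072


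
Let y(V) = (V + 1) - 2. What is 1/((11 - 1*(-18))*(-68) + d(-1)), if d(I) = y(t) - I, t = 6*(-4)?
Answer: -1/1996 ≈ -0.00050100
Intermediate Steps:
t = -24
y(V) = -1 + V (y(V) = (1 + V) - 2 = -1 + V)
d(I) = -25 - I (d(I) = (-1 - 24) - I = -25 - I)
1/((11 - 1*(-18))*(-68) + d(-1)) = 1/((11 - 1*(-18))*(-68) + (-25 - 1*(-1))) = 1/((11 + 18)*(-68) + (-25 + 1)) = 1/(29*(-68) - 24) = 1/(-1972 - 24) = 1/(-1996) = -1/1996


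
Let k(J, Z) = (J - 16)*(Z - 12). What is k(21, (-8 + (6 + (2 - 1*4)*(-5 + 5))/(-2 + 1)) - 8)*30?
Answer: -5100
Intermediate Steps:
k(J, Z) = (-16 + J)*(-12 + Z)
k(21, (-8 + (6 + (2 - 1*4)*(-5 + 5))/(-2 + 1)) - 8)*30 = (192 - 16*((-8 + (6 + (2 - 1*4)*(-5 + 5))/(-2 + 1)) - 8) - 12*21 + 21*((-8 + (6 + (2 - 1*4)*(-5 + 5))/(-2 + 1)) - 8))*30 = (192 - 16*((-8 + (6 + (2 - 4)*0)/(-1)) - 8) - 252 + 21*((-8 + (6 + (2 - 4)*0)/(-1)) - 8))*30 = (192 - 16*((-8 + (6 - 2*0)*(-1)) - 8) - 252 + 21*((-8 + (6 - 2*0)*(-1)) - 8))*30 = (192 - 16*((-8 + (6 + 0)*(-1)) - 8) - 252 + 21*((-8 + (6 + 0)*(-1)) - 8))*30 = (192 - 16*((-8 + 6*(-1)) - 8) - 252 + 21*((-8 + 6*(-1)) - 8))*30 = (192 - 16*((-8 - 6) - 8) - 252 + 21*((-8 - 6) - 8))*30 = (192 - 16*(-14 - 8) - 252 + 21*(-14 - 8))*30 = (192 - 16*(-22) - 252 + 21*(-22))*30 = (192 + 352 - 252 - 462)*30 = -170*30 = -5100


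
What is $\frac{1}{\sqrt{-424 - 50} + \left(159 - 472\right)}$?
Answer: $- \frac{313}{98443} - \frac{i \sqrt{474}}{98443} \approx -0.0031795 - 0.00022116 i$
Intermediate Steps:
$\frac{1}{\sqrt{-424 - 50} + \left(159 - 472\right)} = \frac{1}{\sqrt{-474} + \left(159 - 472\right)} = \frac{1}{i \sqrt{474} - 313} = \frac{1}{-313 + i \sqrt{474}}$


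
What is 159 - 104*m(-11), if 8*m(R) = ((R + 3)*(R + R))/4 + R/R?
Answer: -426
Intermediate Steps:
m(R) = ⅛ + R*(3 + R)/16 (m(R) = (((R + 3)*(R + R))/4 + R/R)/8 = (((3 + R)*(2*R))*(¼) + 1)/8 = ((2*R*(3 + R))*(¼) + 1)/8 = (R*(3 + R)/2 + 1)/8 = (1 + R*(3 + R)/2)/8 = ⅛ + R*(3 + R)/16)
159 - 104*m(-11) = 159 - 104*(⅛ + (1/16)*(-11)² + (3/16)*(-11)) = 159 - 104*(⅛ + (1/16)*121 - 33/16) = 159 - 104*(⅛ + 121/16 - 33/16) = 159 - 104*45/8 = 159 - 585 = -426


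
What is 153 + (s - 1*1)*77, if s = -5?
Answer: -309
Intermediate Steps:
153 + (s - 1*1)*77 = 153 + (-5 - 1*1)*77 = 153 + (-5 - 1)*77 = 153 - 6*77 = 153 - 462 = -309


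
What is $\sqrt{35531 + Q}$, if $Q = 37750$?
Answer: $\sqrt{73281} \approx 270.7$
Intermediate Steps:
$\sqrt{35531 + Q} = \sqrt{35531 + 37750} = \sqrt{73281}$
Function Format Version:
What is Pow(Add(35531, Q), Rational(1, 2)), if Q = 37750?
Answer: Pow(73281, Rational(1, 2)) ≈ 270.70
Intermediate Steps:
Pow(Add(35531, Q), Rational(1, 2)) = Pow(Add(35531, 37750), Rational(1, 2)) = Pow(73281, Rational(1, 2))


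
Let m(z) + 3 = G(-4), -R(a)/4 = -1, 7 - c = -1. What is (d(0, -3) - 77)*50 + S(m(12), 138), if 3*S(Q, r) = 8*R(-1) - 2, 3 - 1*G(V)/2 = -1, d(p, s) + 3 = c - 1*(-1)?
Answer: -3540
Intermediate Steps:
c = 8 (c = 7 - 1*(-1) = 7 + 1 = 8)
R(a) = 4 (R(a) = -4*(-1) = 4)
d(p, s) = 6 (d(p, s) = -3 + (8 - 1*(-1)) = -3 + (8 + 1) = -3 + 9 = 6)
G(V) = 8 (G(V) = 6 - 2*(-1) = 6 + 2 = 8)
m(z) = 5 (m(z) = -3 + 8 = 5)
S(Q, r) = 10 (S(Q, r) = (8*4 - 2)/3 = (32 - 2)/3 = (⅓)*30 = 10)
(d(0, -3) - 77)*50 + S(m(12), 138) = (6 - 77)*50 + 10 = -71*50 + 10 = -3550 + 10 = -3540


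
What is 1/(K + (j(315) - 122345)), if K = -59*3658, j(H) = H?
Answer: -1/337852 ≈ -2.9599e-6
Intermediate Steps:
K = -215822
1/(K + (j(315) - 122345)) = 1/(-215822 + (315 - 122345)) = 1/(-215822 - 122030) = 1/(-337852) = -1/337852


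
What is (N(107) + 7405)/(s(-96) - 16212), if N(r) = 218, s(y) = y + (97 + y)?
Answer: -7623/16307 ≈ -0.46747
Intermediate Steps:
s(y) = 97 + 2*y
(N(107) + 7405)/(s(-96) - 16212) = (218 + 7405)/((97 + 2*(-96)) - 16212) = 7623/((97 - 192) - 16212) = 7623/(-95 - 16212) = 7623/(-16307) = 7623*(-1/16307) = -7623/16307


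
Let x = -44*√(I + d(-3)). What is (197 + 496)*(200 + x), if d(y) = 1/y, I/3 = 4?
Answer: 138600 - 10164*√105 ≈ 34450.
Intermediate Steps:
I = 12 (I = 3*4 = 12)
x = -44*√105/3 (x = -44*√(12 + 1/(-3)) = -44*√(12 - ⅓) = -44*√105/3 ≈ -150.29)
(197 + 496)*(200 + x) = (197 + 496)*(200 - 44*√105/3) = 693*(200 - 44*√105/3) = 138600 - 10164*√105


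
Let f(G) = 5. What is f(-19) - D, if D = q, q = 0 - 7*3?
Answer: 26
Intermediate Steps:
q = -21 (q = 0 - 21 = -21)
D = -21
f(-19) - D = 5 - 1*(-21) = 5 + 21 = 26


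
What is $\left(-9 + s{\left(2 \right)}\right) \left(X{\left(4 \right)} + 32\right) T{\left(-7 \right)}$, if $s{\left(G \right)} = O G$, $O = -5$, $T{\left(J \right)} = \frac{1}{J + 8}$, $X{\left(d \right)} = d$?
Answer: $-684$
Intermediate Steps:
$T{\left(J \right)} = \frac{1}{8 + J}$
$s{\left(G \right)} = - 5 G$
$\left(-9 + s{\left(2 \right)}\right) \left(X{\left(4 \right)} + 32\right) T{\left(-7 \right)} = \frac{\left(-9 - 10\right) \left(4 + 32\right)}{8 - 7} = \frac{\left(-9 - 10\right) 36}{1} = \left(-19\right) 36 \cdot 1 = \left(-684\right) 1 = -684$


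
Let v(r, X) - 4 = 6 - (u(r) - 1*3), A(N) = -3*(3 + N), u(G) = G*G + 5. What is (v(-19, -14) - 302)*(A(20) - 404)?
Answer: 309815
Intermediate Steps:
u(G) = 5 + G**2 (u(G) = G**2 + 5 = 5 + G**2)
A(N) = -9 - 3*N
v(r, X) = 8 - r**2 (v(r, X) = 4 + (6 - ((5 + r**2) - 1*3)) = 4 + (6 - ((5 + r**2) - 3)) = 4 + (6 - (2 + r**2)) = 4 + (6 + (-2 - r**2)) = 4 + (4 - r**2) = 8 - r**2)
(v(-19, -14) - 302)*(A(20) - 404) = ((8 - 1*(-19)**2) - 302)*((-9 - 3*20) - 404) = ((8 - 1*361) - 302)*((-9 - 60) - 404) = ((8 - 361) - 302)*(-69 - 404) = (-353 - 302)*(-473) = -655*(-473) = 309815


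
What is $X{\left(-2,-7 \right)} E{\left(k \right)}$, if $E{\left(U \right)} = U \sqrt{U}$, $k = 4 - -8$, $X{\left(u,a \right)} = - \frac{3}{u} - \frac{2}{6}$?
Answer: $28 \sqrt{3} \approx 48.497$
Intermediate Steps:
$X{\left(u,a \right)} = - \frac{1}{3} - \frac{3}{u}$ ($X{\left(u,a \right)} = - \frac{3}{u} - \frac{1}{3} = - \frac{1}{3} - \frac{3}{u}$)
$k = 12$ ($k = 4 + 8 = 12$)
$E{\left(U \right)} = U^{\frac{3}{2}}$
$X{\left(-2,-7 \right)} E{\left(k \right)} = \frac{-9 - -2}{3 \left(-2\right)} 12^{\frac{3}{2}} = \frac{1}{3} \left(- \frac{1}{2}\right) \left(-9 + 2\right) 24 \sqrt{3} = \frac{1}{3} \left(- \frac{1}{2}\right) \left(-7\right) 24 \sqrt{3} = \frac{7 \cdot 24 \sqrt{3}}{6} = 28 \sqrt{3}$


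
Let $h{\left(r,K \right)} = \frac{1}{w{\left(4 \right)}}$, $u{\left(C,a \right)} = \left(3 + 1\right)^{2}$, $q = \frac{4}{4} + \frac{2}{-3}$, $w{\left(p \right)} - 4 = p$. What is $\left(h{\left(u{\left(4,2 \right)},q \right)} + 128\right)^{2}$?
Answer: $\frac{1050625}{64} \approx 16416.0$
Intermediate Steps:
$w{\left(p \right)} = 4 + p$
$q = \frac{1}{3}$ ($q = 4 \cdot \frac{1}{4} + 2 \left(- \frac{1}{3}\right) = 1 - \frac{2}{3} = \frac{1}{3} \approx 0.33333$)
$u{\left(C,a \right)} = 16$ ($u{\left(C,a \right)} = 4^{2} = 16$)
$h{\left(r,K \right)} = \frac{1}{8}$ ($h{\left(r,K \right)} = \frac{1}{4 + 4} = \frac{1}{8}$)
$\left(h{\left(u{\left(4,2 \right)},q \right)} + 128\right)^{2} = \left(\frac{1}{8} + 128\right)^{2} = \left(\frac{1025}{8}\right)^{2} = \frac{1050625}{64}$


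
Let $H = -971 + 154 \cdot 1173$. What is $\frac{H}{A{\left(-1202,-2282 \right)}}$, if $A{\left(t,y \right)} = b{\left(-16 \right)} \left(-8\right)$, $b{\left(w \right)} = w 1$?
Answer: $\frac{179671}{128} \approx 1403.7$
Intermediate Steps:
$b{\left(w \right)} = w$
$A{\left(t,y \right)} = 128$ ($A{\left(t,y \right)} = \left(-16\right) \left(-8\right) = 128$)
$H = 179671$ ($H = -971 + 180642 = 179671$)
$\frac{H}{A{\left(-1202,-2282 \right)}} = \frac{179671}{128}$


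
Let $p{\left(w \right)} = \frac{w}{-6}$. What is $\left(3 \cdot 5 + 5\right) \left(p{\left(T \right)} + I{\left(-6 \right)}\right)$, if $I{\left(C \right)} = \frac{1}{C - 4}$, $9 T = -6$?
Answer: $\frac{2}{9} \approx 0.22222$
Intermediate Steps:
$T = - \frac{2}{3}$ ($T = \frac{1}{9} \left(-6\right) = - \frac{2}{3} \approx -0.66667$)
$I{\left(C \right)} = \frac{1}{-4 + C}$
$p{\left(w \right)} = - \frac{w}{6}$ ($p{\left(w \right)} = w \left(- \frac{1}{6}\right) = - \frac{w}{6}$)
$\left(3 \cdot 5 + 5\right) \left(p{\left(T \right)} + I{\left(-6 \right)}\right) = \left(3 \cdot 5 + 5\right) \left(\left(- \frac{1}{6}\right) \left(- \frac{2}{3}\right) + \frac{1}{-4 - 6}\right) = \left(15 + 5\right) \left(\frac{1}{9} + \frac{1}{-10}\right) = 20 \left(\frac{1}{9} - \frac{1}{10}\right) = 20 \cdot \frac{1}{90} = \frac{2}{9}$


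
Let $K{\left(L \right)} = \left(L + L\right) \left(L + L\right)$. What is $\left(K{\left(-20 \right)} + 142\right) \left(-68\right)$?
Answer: $-118456$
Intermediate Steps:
$K{\left(L \right)} = 4 L^{2}$ ($K{\left(L \right)} = 2 L 2 L = 4 L^{2}$)
$\left(K{\left(-20 \right)} + 142\right) \left(-68\right) = \left(4 \left(-20\right)^{2} + 142\right) \left(-68\right) = \left(4 \cdot 400 + 142\right) \left(-68\right) = \left(1600 + 142\right) \left(-68\right) = 1742 \left(-68\right) = -118456$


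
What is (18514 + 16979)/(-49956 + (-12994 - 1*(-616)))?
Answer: -11831/20778 ≈ -0.56940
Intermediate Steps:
(18514 + 16979)/(-49956 + (-12994 - 1*(-616))) = 35493/(-49956 + (-12994 + 616)) = 35493/(-49956 - 12378) = 35493/(-62334) = 35493*(-1/62334) = -11831/20778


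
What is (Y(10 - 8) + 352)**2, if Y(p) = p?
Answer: 125316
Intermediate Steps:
(Y(10 - 8) + 352)**2 = ((10 - 8) + 352)**2 = (2 + 352)**2 = 354**2 = 125316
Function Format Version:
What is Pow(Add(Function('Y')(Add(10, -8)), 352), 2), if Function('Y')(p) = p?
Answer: 125316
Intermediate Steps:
Pow(Add(Function('Y')(Add(10, -8)), 352), 2) = Pow(Add(Add(10, -8), 352), 2) = Pow(Add(2, 352), 2) = Pow(354, 2) = 125316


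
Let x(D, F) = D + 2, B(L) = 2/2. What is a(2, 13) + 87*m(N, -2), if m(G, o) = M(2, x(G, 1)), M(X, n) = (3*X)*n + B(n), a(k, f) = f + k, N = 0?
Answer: 1146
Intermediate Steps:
B(L) = 1 (B(L) = 2*(1/2) = 1)
x(D, F) = 2 + D
M(X, n) = 1 + 3*X*n (M(X, n) = (3*X)*n + 1 = 3*X*n + 1 = 1 + 3*X*n)
m(G, o) = 13 + 6*G (m(G, o) = 1 + 3*2*(2 + G) = 1 + (12 + 6*G) = 13 + 6*G)
a(2, 13) + 87*m(N, -2) = (13 + 2) + 87*(13 + 6*0) = 15 + 87*(13 + 0) = 15 + 87*13 = 15 + 1131 = 1146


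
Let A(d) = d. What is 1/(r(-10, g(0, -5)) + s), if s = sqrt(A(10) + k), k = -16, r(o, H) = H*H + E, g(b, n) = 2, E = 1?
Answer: 5/31 - I*sqrt(6)/31 ≈ 0.16129 - 0.079016*I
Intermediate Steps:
r(o, H) = 1 + H**2 (r(o, H) = H*H + 1 = H**2 + 1 = 1 + H**2)
s = I*sqrt(6) (s = sqrt(10 - 16) = sqrt(-6) = I*sqrt(6) ≈ 2.4495*I)
1/(r(-10, g(0, -5)) + s) = 1/((1 + 2**2) + I*sqrt(6)) = 1/((1 + 4) + I*sqrt(6)) = 1/(5 + I*sqrt(6))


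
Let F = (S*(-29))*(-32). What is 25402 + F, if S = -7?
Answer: 18906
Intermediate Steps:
F = -6496 (F = -7*(-29)*(-32) = 203*(-32) = -6496)
25402 + F = 25402 - 6496 = 18906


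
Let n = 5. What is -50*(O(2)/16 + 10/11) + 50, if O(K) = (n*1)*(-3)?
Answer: 4525/88 ≈ 51.420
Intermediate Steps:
O(K) = -15 (O(K) = (5*1)*(-3) = 5*(-3) = -15)
-50*(O(2)/16 + 10/11) + 50 = -50*(-15/16 + 10/11) + 50 = -50*(-5/176) + 50 = 125/88 + 50 = 4525/88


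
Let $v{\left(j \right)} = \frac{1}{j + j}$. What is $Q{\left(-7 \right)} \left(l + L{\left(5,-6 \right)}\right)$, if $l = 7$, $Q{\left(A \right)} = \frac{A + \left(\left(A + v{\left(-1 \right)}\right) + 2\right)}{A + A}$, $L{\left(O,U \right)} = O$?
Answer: $\frac{75}{7} \approx 10.714$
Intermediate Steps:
$v{\left(j \right)} = \frac{1}{2 j}$
$Q{\left(A \right)} = \frac{\frac{3}{2} + 2 A}{2 A}$ ($Q{\left(A \right)} = \frac{A + \left(\left(A + \frac{1}{2 \left(-1\right)}\right) + 2\right)}{A + A} = \frac{A + \left(\left(A + \frac{1}{2} \left(-1\right)\right) + 2\right)}{2 A} = \left(A + \left(\left(A - \frac{1}{2}\right) + 2\right)\right) \frac{1}{2 A} = \left(A + \left(\left(- \frac{1}{2} + A\right) + 2\right)\right) \frac{1}{2 A} = \left(A + \left(\frac{3}{2} + A\right)\right) \frac{1}{2 A} = \left(\frac{3}{2} + 2 A\right) \frac{1}{2 A} = \frac{\frac{3}{2} + 2 A}{2 A}$)
$Q{\left(-7 \right)} \left(l + L{\left(5,-6 \right)}\right) = \frac{\frac{3}{4} - 7}{-7} \left(7 + 5\right) = \left(- \frac{1}{7}\right) \left(- \frac{25}{4}\right) 12 = \frac{25}{28} \cdot 12 = \frac{75}{7}$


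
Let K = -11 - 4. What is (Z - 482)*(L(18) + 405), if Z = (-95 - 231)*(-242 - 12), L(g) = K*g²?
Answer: -366744510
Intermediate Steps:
K = -15
L(g) = -15*g²
Z = 82804 (Z = -326*(-254) = 82804)
(Z - 482)*(L(18) + 405) = (82804 - 482)*(-15*18² + 405) = 82322*(-15*324 + 405) = 82322*(-4860 + 405) = 82322*(-4455) = -366744510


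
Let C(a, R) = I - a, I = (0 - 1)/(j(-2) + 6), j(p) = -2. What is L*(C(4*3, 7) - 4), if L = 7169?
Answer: -465985/4 ≈ -1.1650e+5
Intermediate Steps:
I = -¼ (I = (0 - 1)/(-2 + 6) = -1/4 = -1*¼ = -¼ ≈ -0.25000)
C(a, R) = -¼ - a
L*(C(4*3, 7) - 4) = 7169*((-¼ - 4*3) - 4) = 7169*((-¼ - 1*12) - 4) = 7169*((-¼ - 12) - 4) = 7169*(-49/4 - 4) = 7169*(-65/4) = -465985/4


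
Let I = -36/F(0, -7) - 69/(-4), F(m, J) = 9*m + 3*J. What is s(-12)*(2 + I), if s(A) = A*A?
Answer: 21132/7 ≈ 3018.9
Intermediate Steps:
s(A) = A**2
F(m, J) = 3*J + 9*m
I = 531/28 (I = -36/(3*(-7) + 9*0) - 69/(-4) = -36/(-21 + 0) - 69*(-1/4) = -36/(-21) + 69/4 = -36*(-1/21) + 69/4 = 12/7 + 69/4 = 531/28 ≈ 18.964)
s(-12)*(2 + I) = (-12)**2*(2 + 531/28) = 144*(587/28) = 21132/7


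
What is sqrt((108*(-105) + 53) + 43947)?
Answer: 2*sqrt(8165) ≈ 180.72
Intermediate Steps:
sqrt((108*(-105) + 53) + 43947) = sqrt((-11340 + 53) + 43947) = sqrt(-11287 + 43947) = sqrt(32660) = 2*sqrt(8165)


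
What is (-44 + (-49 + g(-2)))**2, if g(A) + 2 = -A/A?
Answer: 9216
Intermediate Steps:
g(A) = -3 (g(A) = -2 - A/A = -2 - 1*1 = -2 - 1 = -3)
(-44 + (-49 + g(-2)))**2 = (-44 + (-49 - 3))**2 = (-44 - 52)**2 = (-96)**2 = 9216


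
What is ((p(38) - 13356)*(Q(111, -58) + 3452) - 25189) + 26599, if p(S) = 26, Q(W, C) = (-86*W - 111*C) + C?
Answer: -3810970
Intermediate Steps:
Q(W, C) = -110*C - 86*W (Q(W, C) = (-111*C - 86*W) + C = -110*C - 86*W)
((p(38) - 13356)*(Q(111, -58) + 3452) - 25189) + 26599 = ((26 - 13356)*((-110*(-58) - 86*111) + 3452) - 25189) + 26599 = (-13330*((6380 - 9546) + 3452) - 25189) + 26599 = (-13330*(-3166 + 3452) - 25189) + 26599 = (-13330*286 - 25189) + 26599 = (-3812380 - 25189) + 26599 = -3837569 + 26599 = -3810970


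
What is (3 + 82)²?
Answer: 7225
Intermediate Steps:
(3 + 82)² = 85² = 7225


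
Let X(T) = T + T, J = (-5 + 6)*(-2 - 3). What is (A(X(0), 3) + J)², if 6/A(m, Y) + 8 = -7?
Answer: 729/25 ≈ 29.160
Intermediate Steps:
J = -5 (J = 1*(-5) = -5)
X(T) = 2*T
A(m, Y) = -⅖ (A(m, Y) = 6/(-8 - 7) = 6/(-15) = 6*(-1/15) = -⅖)
(A(X(0), 3) + J)² = (-⅖ - 5)² = (-27/5)² = 729/25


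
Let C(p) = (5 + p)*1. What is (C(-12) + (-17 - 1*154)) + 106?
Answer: -72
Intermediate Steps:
C(p) = 5 + p
(C(-12) + (-17 - 1*154)) + 106 = ((5 - 12) + (-17 - 1*154)) + 106 = (-7 + (-17 - 154)) + 106 = (-7 - 171) + 106 = -178 + 106 = -72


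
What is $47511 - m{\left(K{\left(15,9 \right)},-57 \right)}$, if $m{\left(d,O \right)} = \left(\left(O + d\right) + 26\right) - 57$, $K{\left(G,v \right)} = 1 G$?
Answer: $47584$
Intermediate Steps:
$K{\left(G,v \right)} = G$
$m{\left(d,O \right)} = -31 + O + d$ ($m{\left(d,O \right)} = \left(26 + O + d\right) - 57 = -31 + O + d$)
$47511 - m{\left(K{\left(15,9 \right)},-57 \right)} = 47511 - \left(-31 - 57 + 15\right) = 47511 - -73 = 47511 + 73 = 47584$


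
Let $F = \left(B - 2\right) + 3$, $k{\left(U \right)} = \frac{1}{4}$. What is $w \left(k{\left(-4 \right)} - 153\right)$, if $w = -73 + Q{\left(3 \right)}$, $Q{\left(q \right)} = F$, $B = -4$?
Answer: $11609$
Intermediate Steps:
$k{\left(U \right)} = \frac{1}{4}$
$F = -3$ ($F = \left(-4 - 2\right) + 3 = -6 + 3 = -3$)
$Q{\left(q \right)} = -3$
$w = -76$ ($w = -73 - 3 = -76$)
$w \left(k{\left(-4 \right)} - 153\right) = - 76 \left(\frac{1}{4} - 153\right) = \left(-76\right) \left(- \frac{611}{4}\right) = 11609$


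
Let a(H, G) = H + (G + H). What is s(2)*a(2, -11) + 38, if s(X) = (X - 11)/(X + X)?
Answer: 215/4 ≈ 53.750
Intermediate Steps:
s(X) = (-11 + X)/(2*X) (s(X) = (-11 + X)/((2*X)) = (-11 + X)*(1/(2*X)) = (-11 + X)/(2*X))
a(H, G) = G + 2*H
s(2)*a(2, -11) + 38 = ((½)*(-11 + 2)/2)*(-11 + 2*2) + 38 = ((½)*(½)*(-9))*(-11 + 4) + 38 = -9/4*(-7) + 38 = 63/4 + 38 = 215/4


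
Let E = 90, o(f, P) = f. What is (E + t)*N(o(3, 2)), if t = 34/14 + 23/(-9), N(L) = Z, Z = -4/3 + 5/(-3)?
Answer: -5662/21 ≈ -269.62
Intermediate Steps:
Z = -3 (Z = -4*⅓ + 5*(-⅓) = -4/3 - 5/3 = -3)
N(L) = -3
t = -8/63 (t = 34*(1/14) + 23*(-⅑) = 17/7 - 23/9 = -8/63 ≈ -0.12698)
(E + t)*N(o(3, 2)) = (90 - 8/63)*(-3) = (5662/63)*(-3) = -5662/21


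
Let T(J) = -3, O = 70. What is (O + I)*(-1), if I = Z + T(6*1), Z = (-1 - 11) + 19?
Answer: -74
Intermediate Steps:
Z = 7 (Z = -12 + 19 = 7)
I = 4 (I = 7 - 3 = 4)
(O + I)*(-1) = (70 + 4)*(-1) = 74*(-1) = -74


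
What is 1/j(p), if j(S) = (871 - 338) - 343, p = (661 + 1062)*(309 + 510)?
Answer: 1/190 ≈ 0.0052632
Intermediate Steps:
p = 1411137 (p = 1723*819 = 1411137)
j(S) = 190 (j(S) = 533 - 343 = 190)
1/j(p) = 1/190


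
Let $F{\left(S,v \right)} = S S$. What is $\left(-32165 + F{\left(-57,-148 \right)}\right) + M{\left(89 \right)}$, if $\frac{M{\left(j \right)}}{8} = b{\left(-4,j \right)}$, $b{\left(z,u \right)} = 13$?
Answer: $-28812$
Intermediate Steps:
$F{\left(S,v \right)} = S^{2}$
$M{\left(j \right)} = 104$ ($M{\left(j \right)} = 8 \cdot 13 = 104$)
$\left(-32165 + F{\left(-57,-148 \right)}\right) + M{\left(89 \right)} = \left(-32165 + \left(-57\right)^{2}\right) + 104 = \left(-32165 + 3249\right) + 104 = -28916 + 104 = -28812$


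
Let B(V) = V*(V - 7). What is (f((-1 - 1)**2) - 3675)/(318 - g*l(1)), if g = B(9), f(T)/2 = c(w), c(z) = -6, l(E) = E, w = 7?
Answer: -1229/100 ≈ -12.290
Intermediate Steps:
f(T) = -12 (f(T) = 2*(-6) = -12)
B(V) = V*(-7 + V)
g = 18 (g = 9*(-7 + 9) = 9*2 = 18)
(f((-1 - 1)**2) - 3675)/(318 - g*l(1)) = (-12 - 3675)/(318 - 18) = -3687/(318 - 1*18) = -3687/(318 - 18) = -3687/300 = -3687*1/300 = -1229/100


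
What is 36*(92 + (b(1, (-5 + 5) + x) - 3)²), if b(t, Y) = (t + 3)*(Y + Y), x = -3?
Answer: 29556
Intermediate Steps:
b(t, Y) = 2*Y*(3 + t) (b(t, Y) = (3 + t)*(2*Y) = 2*Y*(3 + t))
36*(92 + (b(1, (-5 + 5) + x) - 3)²) = 36*(92 + (2*((-5 + 5) - 3)*(3 + 1) - 3)²) = 36*(92 + (2*(0 - 3)*4 - 3)²) = 36*(92 + (2*(-3)*4 - 3)²) = 36*(92 + (-24 - 3)²) = 36*(92 + (-27)²) = 36*(92 + 729) = 36*821 = 29556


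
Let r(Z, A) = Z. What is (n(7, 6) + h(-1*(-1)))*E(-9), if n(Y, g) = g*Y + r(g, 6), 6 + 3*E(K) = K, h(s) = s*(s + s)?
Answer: -250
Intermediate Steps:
h(s) = 2*s**2 (h(s) = s*(2*s) = 2*s**2)
E(K) = -2 + K/3
n(Y, g) = g + Y*g (n(Y, g) = g*Y + g = Y*g + g = g + Y*g)
(n(7, 6) + h(-1*(-1)))*E(-9) = (6*(1 + 7) + 2*(-1*(-1))**2)*(-2 + (1/3)*(-9)) = (6*8 + 2*1**2)*(-2 - 3) = (48 + 2*1)*(-5) = (48 + 2)*(-5) = 50*(-5) = -250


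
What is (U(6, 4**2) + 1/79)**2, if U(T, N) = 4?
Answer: 100489/6241 ≈ 16.101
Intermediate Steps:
(U(6, 4**2) + 1/79)**2 = (4 + 1/79)**2 = (317/79)**2 = 100489/6241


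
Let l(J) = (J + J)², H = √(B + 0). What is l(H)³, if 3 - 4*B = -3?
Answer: 216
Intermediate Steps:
B = 3/2 (B = ¾ - ¼*(-3) = ¾ + ¾ = 3/2 ≈ 1.5000)
H = √6/2 (H = √(3/2 + 0) = √(3/2) = √6/2 ≈ 1.2247)
l(J) = 4*J² (l(J) = (2*J)² = 4*J²)
l(H)³ = (4*(√6/2)²)³ = (4*(3/2))³ = 6³ = 216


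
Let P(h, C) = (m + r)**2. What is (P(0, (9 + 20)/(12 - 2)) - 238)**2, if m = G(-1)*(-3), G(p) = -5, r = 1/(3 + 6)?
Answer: 611524/6561 ≈ 93.206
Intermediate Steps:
r = 1/9 ≈ 0.11111
m = 15 (m = -5*(-3) = 15)
P(h, C) = 18496/81 (P(h, C) = (15 + 1/9)**2 = (136/9)**2 = 18496/81)
(P(0, (9 + 20)/(12 - 2)) - 238)**2 = (18496/81 - 238)**2 = (-782/81)**2 = 611524/6561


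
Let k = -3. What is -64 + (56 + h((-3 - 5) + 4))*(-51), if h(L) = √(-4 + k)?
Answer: -2920 - 51*I*√7 ≈ -2920.0 - 134.93*I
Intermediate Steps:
h(L) = I*√7 (h(L) = √(-4 - 3) = √(-7) = I*√7)
-64 + (56 + h((-3 - 5) + 4))*(-51) = -64 + (56 + I*√7)*(-51) = -64 + (-2856 - 51*I*√7) = -2920 - 51*I*√7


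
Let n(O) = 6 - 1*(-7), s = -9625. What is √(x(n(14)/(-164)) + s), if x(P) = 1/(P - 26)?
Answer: I*√176068218053/4277 ≈ 98.107*I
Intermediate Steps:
n(O) = 13 (n(O) = 6 + 7 = 13)
x(P) = 1/(-26 + P)
√(x(n(14)/(-164)) + s) = √(1/(-26 + 13/(-164)) - 9625) = √(1/(-26 + 13*(-1/164)) - 9625) = √(1/(-26 - 13/164) - 9625) = √(1/(-4277/164) - 9625) = √(-164/4277 - 9625) = √(-41166289/4277) = I*√176068218053/4277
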